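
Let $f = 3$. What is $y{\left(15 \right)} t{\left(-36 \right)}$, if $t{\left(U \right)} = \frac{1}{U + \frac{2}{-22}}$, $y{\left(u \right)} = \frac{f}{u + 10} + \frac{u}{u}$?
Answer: $- \frac{308}{9925} \approx -0.031033$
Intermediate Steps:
$y{\left(u \right)} = 1 + \frac{3}{10 + u}$ ($y{\left(u \right)} = \frac{3}{u + 10} + \frac{u}{u} = \frac{3}{10 + u} + 1 = 1 + \frac{3}{10 + u}$)
$t{\left(U \right)} = \frac{1}{- \frac{1}{11} + U}$ ($t{\left(U \right)} = \frac{1}{U + 2 \left(- \frac{1}{22}\right)} = \frac{1}{U - \frac{1}{11}} = \frac{1}{- \frac{1}{11} + U}$)
$y{\left(15 \right)} t{\left(-36 \right)} = \frac{13 + 15}{10 + 15} \frac{11}{-1 + 11 \left(-36\right)} = \frac{1}{25} \cdot 28 \frac{11}{-1 - 396} = \frac{1}{25} \cdot 28 \frac{11}{-397} = \frac{28 \cdot 11 \left(- \frac{1}{397}\right)}{25} = \frac{28}{25} \left(- \frac{11}{397}\right) = - \frac{308}{9925}$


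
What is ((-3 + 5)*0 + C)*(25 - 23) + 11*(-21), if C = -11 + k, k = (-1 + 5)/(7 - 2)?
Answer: -1257/5 ≈ -251.40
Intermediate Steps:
k = ⅘ (k = 4/5 = 4*(⅕) = ⅘ ≈ 0.80000)
C = -51/5 (C = -11 + ⅘ = -51/5 ≈ -10.200)
((-3 + 5)*0 + C)*(25 - 23) + 11*(-21) = ((-3 + 5)*0 - 51/5)*(25 - 23) + 11*(-21) = (2*0 - 51/5)*2 - 231 = (0 - 51/5)*2 - 231 = -51/5*2 - 231 = -102/5 - 231 = -1257/5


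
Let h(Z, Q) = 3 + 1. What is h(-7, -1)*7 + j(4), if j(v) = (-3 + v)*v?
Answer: 32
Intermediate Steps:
h(Z, Q) = 4
j(v) = v*(-3 + v)
h(-7, -1)*7 + j(4) = 4*7 + 4*(-3 + 4) = 28 + 4*1 = 28 + 4 = 32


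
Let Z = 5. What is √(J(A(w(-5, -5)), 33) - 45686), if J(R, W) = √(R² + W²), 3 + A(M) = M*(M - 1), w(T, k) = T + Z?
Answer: √(-45686 + 3*√122) ≈ 213.67*I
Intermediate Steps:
w(T, k) = 5 + T (w(T, k) = T + 5 = 5 + T)
A(M) = -3 + M*(-1 + M) (A(M) = -3 + M*(M - 1) = -3 + M*(-1 + M))
√(J(A(w(-5, -5)), 33) - 45686) = √(√((-3 + (5 - 5)² - (5 - 5))² + 33²) - 45686) = √(√((-3 + 0² - 1*0)² + 1089) - 45686) = √(√((-3 + 0 + 0)² + 1089) - 45686) = √(√((-3)² + 1089) - 45686) = √(√(9 + 1089) - 45686) = √(√1098 - 45686) = √(3*√122 - 45686) = √(-45686 + 3*√122)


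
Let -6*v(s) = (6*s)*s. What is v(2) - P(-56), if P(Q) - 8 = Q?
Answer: 44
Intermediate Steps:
v(s) = -s² (v(s) = -6*s*s/6 = -s²)
P(Q) = 8 + Q
v(2) - P(-56) = -1*2² - (8 - 56) = -1*4 - 1*(-48) = -4 + 48 = 44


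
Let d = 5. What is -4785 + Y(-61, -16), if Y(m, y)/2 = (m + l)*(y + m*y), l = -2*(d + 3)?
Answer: -152625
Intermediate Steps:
l = -16 (l = -2*(5 + 3) = -2*8 = -16)
Y(m, y) = 2*(-16 + m)*(y + m*y) (Y(m, y) = 2*((m - 16)*(y + m*y)) = 2*((-16 + m)*(y + m*y)) = 2*(-16 + m)*(y + m*y))
-4785 + Y(-61, -16) = -4785 + 2*(-16)*(-16 + (-61)**2 - 15*(-61)) = -4785 + 2*(-16)*(-16 + 3721 + 915) = -4785 + 2*(-16)*4620 = -4785 - 147840 = -152625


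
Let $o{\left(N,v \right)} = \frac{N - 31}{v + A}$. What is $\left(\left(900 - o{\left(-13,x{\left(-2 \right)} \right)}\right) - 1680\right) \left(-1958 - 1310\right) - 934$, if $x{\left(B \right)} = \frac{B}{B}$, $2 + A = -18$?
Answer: $2555674$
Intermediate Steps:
$A = -20$ ($A = -2 - 18 = -20$)
$x{\left(B \right)} = 1$
$o{\left(N,v \right)} = \frac{-31 + N}{-20 + v}$ ($o{\left(N,v \right)} = \frac{N - 31}{v - 20} = \frac{-31 + N}{-20 + v}$)
$\left(\left(900 - o{\left(-13,x{\left(-2 \right)} \right)}\right) - 1680\right) \left(-1958 - 1310\right) - 934 = \left(\left(900 - \frac{-31 - 13}{-20 + 1}\right) - 1680\right) \left(-1958 - 1310\right) - 934 = \left(\left(900 - \frac{1}{-19} \left(-44\right)\right) - 1680\right) \left(-3268\right) - 934 = \left(\left(900 - \left(- \frac{1}{19}\right) \left(-44\right)\right) - 1680\right) \left(-3268\right) - 934 = \left(\left(900 - \frac{44}{19}\right) - 1680\right) \left(-3268\right) - 934 = \left(\frac{17056}{19} - 1680\right) \left(-3268\right) - 934 = \left(- \frac{14864}{19}\right) \left(-3268\right) - 934 = 2556608 - 934 = 2555674$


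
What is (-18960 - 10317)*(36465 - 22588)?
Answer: -406276929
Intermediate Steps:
(-18960 - 10317)*(36465 - 22588) = -29277*13877 = -406276929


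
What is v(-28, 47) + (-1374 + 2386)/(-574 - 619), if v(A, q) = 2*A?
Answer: -67820/1193 ≈ -56.848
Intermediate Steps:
v(-28, 47) + (-1374 + 2386)/(-574 - 619) = 2*(-28) + (-1374 + 2386)/(-574 - 619) = -56 + 1012/(-1193) = -56 + 1012*(-1/1193) = -56 - 1012/1193 = -67820/1193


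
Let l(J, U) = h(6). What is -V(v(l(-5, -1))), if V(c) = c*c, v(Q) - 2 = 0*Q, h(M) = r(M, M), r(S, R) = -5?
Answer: -4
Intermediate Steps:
h(M) = -5
l(J, U) = -5
v(Q) = 2 (v(Q) = 2 + 0*Q = 2 + 0 = 2)
V(c) = c²
-V(v(l(-5, -1))) = -1*2² = -1*4 = -4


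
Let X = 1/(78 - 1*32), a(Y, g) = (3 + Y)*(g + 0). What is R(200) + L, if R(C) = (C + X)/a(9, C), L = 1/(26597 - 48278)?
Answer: 66458827/797860800 ≈ 0.083296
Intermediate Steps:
a(Y, g) = g*(3 + Y) (a(Y, g) = (3 + Y)*g = g*(3 + Y))
L = -1/21681 (L = 1/(-21681) = -1/21681 ≈ -4.6123e-5)
X = 1/46 (X = 1/(78 - 32) = 1/46 ≈ 0.021739)
R(C) = (1/46 + C)/(12*C) (R(C) = (C + 1/46)/((C*(3 + 9))) = (1/46 + C)/((C*12)) = (1/46 + C)/((12*C)) = (1/46 + C)*(1/(12*C)) = (1/46 + C)/(12*C))
R(200) + L = (1/552)*(1 + 46*200)/200 - 1/21681 = (1/552)*(1/200)*(1 + 9200) - 1/21681 = (1/552)*(1/200)*9201 - 1/21681 = 3067/36800 - 1/21681 = 66458827/797860800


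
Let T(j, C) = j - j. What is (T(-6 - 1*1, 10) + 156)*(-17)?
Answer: -2652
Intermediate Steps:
T(j, C) = 0
(T(-6 - 1*1, 10) + 156)*(-17) = (0 + 156)*(-17) = 156*(-17) = -2652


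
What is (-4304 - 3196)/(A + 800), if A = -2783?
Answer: 2500/661 ≈ 3.7821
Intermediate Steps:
(-4304 - 3196)/(A + 800) = (-4304 - 3196)/(-2783 + 800) = -7500/(-1983) = -7500*(-1/1983) = 2500/661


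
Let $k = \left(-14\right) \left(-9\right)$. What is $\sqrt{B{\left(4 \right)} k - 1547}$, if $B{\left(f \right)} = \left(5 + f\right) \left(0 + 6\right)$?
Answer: $\sqrt{5257} \approx 72.505$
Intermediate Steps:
$k = 126$
$B{\left(f \right)} = 30 + 6 f$ ($B{\left(f \right)} = \left(5 + f\right) 6 = 30 + 6 f$)
$\sqrt{B{\left(4 \right)} k - 1547} = \sqrt{\left(30 + 6 \cdot 4\right) 126 - 1547} = \sqrt{\left(30 + 24\right) 126 - 1547} = \sqrt{54 \cdot 126 - 1547} = \sqrt{6804 - 1547} = \sqrt{5257}$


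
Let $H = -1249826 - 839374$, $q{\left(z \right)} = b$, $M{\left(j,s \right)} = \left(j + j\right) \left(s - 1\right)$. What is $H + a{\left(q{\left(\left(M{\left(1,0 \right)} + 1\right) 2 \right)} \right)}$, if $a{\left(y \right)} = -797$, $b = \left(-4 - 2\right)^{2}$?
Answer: $-2089997$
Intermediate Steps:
$b = 36$ ($b = \left(-6\right)^{2} = 36$)
$M{\left(j,s \right)} = 2 j \left(-1 + s\right)$
$q{\left(z \right)} = 36$
$H = -2089200$
$H + a{\left(q{\left(\left(M{\left(1,0 \right)} + 1\right) 2 \right)} \right)} = -2089200 - 797 = -2089997$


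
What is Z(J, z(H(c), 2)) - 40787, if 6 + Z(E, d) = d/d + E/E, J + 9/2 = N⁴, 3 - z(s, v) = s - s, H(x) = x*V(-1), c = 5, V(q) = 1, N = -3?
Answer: -40791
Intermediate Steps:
H(x) = x (H(x) = x*1 = x)
z(s, v) = 3 (z(s, v) = 3 - (s - s) = 3 - 1*0 = 3 + 0 = 3)
J = 153/2 (J = -9/2 + (-3)⁴ = -9/2 + 81 = 153/2 ≈ 76.500)
Z(E, d) = -4 (Z(E, d) = -6 + (d/d + E/E) = -6 + (1 + 1) = -6 + 2 = -4)
Z(J, z(H(c), 2)) - 40787 = -4 - 40787 = -40791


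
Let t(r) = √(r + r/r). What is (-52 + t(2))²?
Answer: (52 - √3)² ≈ 2526.9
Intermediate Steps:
t(r) = √(1 + r) (t(r) = √(r + 1) = √(1 + r))
(-52 + t(2))² = (-52 + √(1 + 2))² = (-52 + √3)²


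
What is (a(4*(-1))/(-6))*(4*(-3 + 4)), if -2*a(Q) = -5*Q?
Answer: 20/3 ≈ 6.6667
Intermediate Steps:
a(Q) = 5*Q/2 (a(Q) = -(-5)*Q/2 = 5*Q/2)
(a(4*(-1))/(-6))*(4*(-3 + 4)) = ((5*(4*(-1))/2)/(-6))*(4*(-3 + 4)) = (-5*(-4)/12)*(4*1) = -1/6*(-10)*4 = (5/3)*4 = 20/3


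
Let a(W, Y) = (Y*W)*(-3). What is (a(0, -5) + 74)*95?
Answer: 7030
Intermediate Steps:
a(W, Y) = -3*W*Y (a(W, Y) = (W*Y)*(-3) = -3*W*Y)
(a(0, -5) + 74)*95 = (-3*0*(-5) + 74)*95 = (0 + 74)*95 = 74*95 = 7030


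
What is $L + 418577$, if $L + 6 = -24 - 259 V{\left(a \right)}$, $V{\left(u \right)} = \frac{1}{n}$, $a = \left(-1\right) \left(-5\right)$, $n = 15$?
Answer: $\frac{6277946}{15} \approx 4.1853 \cdot 10^{5}$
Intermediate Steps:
$a = 5$
$V{\left(u \right)} = \frac{1}{15}$
$L = - \frac{709}{15}$ ($L = -6 - \frac{619}{15} = - \frac{709}{15} \approx -47.267$)
$L + 418577 = - \frac{709}{15} + 418577 = \frac{6277946}{15}$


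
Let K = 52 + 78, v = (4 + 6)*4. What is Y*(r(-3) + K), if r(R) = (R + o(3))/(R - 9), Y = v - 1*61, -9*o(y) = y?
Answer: -16415/6 ≈ -2735.8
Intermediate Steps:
o(y) = -y/9
v = 40 (v = 10*4 = 40)
Y = -21 (Y = 40 - 1*61 = 40 - 61 = -21)
r(R) = (-1/3 + R)/(-9 + R) (r(R) = (R - 1/9*3)/(R - 9) = (R - 1/3)/(-9 + R) = (-1/3 + R)/(-9 + R))
K = 130
Y*(r(-3) + K) = -21*((-1/3 - 3)/(-9 - 3) + 130) = -21*(-10/3/(-12) + 130) = -21*(-1/12*(-10/3) + 130) = -21*(5/18 + 130) = -21*2345/18 = -16415/6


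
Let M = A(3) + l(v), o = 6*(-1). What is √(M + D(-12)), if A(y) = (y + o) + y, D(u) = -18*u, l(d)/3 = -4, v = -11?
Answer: 2*√51 ≈ 14.283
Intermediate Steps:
l(d) = -12 (l(d) = 3*(-4) = -12)
o = -6
A(y) = -6 + 2*y (A(y) = (y - 6) + y = (-6 + y) + y = -6 + 2*y)
M = -12 (M = (-6 + 2*3) - 12 = (-6 + 6) - 12 = 0 - 12 = -12)
√(M + D(-12)) = √(-12 - 18*(-12)) = √(-12 + 216) = √204 = 2*√51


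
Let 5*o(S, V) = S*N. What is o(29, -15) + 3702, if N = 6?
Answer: 18684/5 ≈ 3736.8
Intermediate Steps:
o(S, V) = 6*S/5 (o(S, V) = (S*6)/5 = (6*S)/5 = 6*S/5)
o(29, -15) + 3702 = (6/5)*29 + 3702 = 174/5 + 3702 = 18684/5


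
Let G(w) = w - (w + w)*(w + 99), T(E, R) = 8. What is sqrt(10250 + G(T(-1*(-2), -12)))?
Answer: sqrt(8546) ≈ 92.445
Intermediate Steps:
G(w) = w - 2*w*(99 + w)
sqrt(10250 + G(T(-1*(-2), -12))) = sqrt(10250 - 1*8*(197 + 2*8)) = sqrt(10250 - 1*8*(197 + 16)) = sqrt(10250 - 1*8*213) = sqrt(10250 - 1704) = sqrt(8546)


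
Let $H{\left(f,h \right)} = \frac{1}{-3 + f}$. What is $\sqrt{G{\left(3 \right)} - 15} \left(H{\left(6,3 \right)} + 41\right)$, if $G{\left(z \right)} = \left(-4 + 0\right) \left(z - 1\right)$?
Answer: $\frac{124 i \sqrt{23}}{3} \approx 198.23 i$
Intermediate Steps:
$G{\left(z \right)} = 4 - 4 z$ ($G{\left(z \right)} = - 4 \left(-1 + z\right) = 4 - 4 z$)
$\sqrt{G{\left(3 \right)} - 15} \left(H{\left(6,3 \right)} + 41\right) = \sqrt{\left(4 - 12\right) - 15} \left(\frac{1}{-3 + 6} + 41\right) = \sqrt{\left(4 - 12\right) - 15} \left(\frac{1}{3} + 41\right) = \sqrt{-8 - 15} \left(\frac{1}{3} + 41\right) = \sqrt{-23} \cdot \frac{124}{3} = i \sqrt{23} \cdot \frac{124}{3} = \frac{124 i \sqrt{23}}{3}$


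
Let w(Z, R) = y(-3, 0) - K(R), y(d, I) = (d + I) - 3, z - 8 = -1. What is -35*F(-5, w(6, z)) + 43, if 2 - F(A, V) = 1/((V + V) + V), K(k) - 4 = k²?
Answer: -4814/177 ≈ -27.198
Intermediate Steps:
z = 7 (z = 8 - 1 = 7)
y(d, I) = -3 + I + d (y(d, I) = (I + d) - 3 = -3 + I + d)
K(k) = 4 + k²
w(Z, R) = -10 - R² (w(Z, R) = (-3 + 0 - 3) - (4 + R²) = -6 + (-4 - R²) = -10 - R²)
F(A, V) = 2 - 1/(3*V) (F(A, V) = 2 - 1/((V + V) + V) = 2 - 1/(2*V + V) = 2 - 1/(3*V))
-35*F(-5, w(6, z)) + 43 = -35*(2 - 1/(3*(-10 - 1*7²))) + 43 = -35*(2 - 1/(3*(-10 - 1*49))) + 43 = -35*(2 - 1/(3*(-10 - 49))) + 43 = -35*(2 - ⅓/(-59)) + 43 = -35*(2 - ⅓*(-1/59)) + 43 = -35*(2 + 1/177) + 43 = -35*355/177 + 43 = -12425/177 + 43 = -4814/177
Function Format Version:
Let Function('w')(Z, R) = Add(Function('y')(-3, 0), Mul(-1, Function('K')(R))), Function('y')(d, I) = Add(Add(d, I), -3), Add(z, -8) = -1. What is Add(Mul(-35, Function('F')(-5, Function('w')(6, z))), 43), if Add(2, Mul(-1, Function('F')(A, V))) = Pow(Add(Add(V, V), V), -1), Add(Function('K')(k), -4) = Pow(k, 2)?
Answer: Rational(-4814, 177) ≈ -27.198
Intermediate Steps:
z = 7 (z = Add(8, -1) = 7)
Function('y')(d, I) = Add(-3, I, d) (Function('y')(d, I) = Add(Add(I, d), -3) = Add(-3, I, d))
Function('K')(k) = Add(4, Pow(k, 2))
Function('w')(Z, R) = Add(-10, Mul(-1, Pow(R, 2))) (Function('w')(Z, R) = Add(Add(-3, 0, -3), Mul(-1, Add(4, Pow(R, 2)))) = Add(-6, Add(-4, Mul(-1, Pow(R, 2)))) = Add(-10, Mul(-1, Pow(R, 2))))
Function('F')(A, V) = Add(2, Mul(Rational(-1, 3), Pow(V, -1))) (Function('F')(A, V) = Add(2, Mul(-1, Pow(Add(Add(V, V), V), -1))) = Add(2, Mul(-1, Pow(Add(Mul(2, V), V), -1))) = Add(2, Mul(-1, Pow(Mul(3, V), -1))) = Add(2, Mul(-1, Mul(Rational(1, 3), Pow(V, -1)))) = Add(2, Mul(Rational(-1, 3), Pow(V, -1))))
Add(Mul(-35, Function('F')(-5, Function('w')(6, z))), 43) = Add(Mul(-35, Add(2, Mul(Rational(-1, 3), Pow(Add(-10, Mul(-1, Pow(7, 2))), -1)))), 43) = Add(Mul(-35, Add(2, Mul(Rational(-1, 3), Pow(Add(-10, Mul(-1, 49)), -1)))), 43) = Add(Mul(-35, Add(2, Mul(Rational(-1, 3), Pow(Add(-10, -49), -1)))), 43) = Add(Mul(-35, Add(2, Mul(Rational(-1, 3), Pow(-59, -1)))), 43) = Add(Mul(-35, Add(2, Mul(Rational(-1, 3), Rational(-1, 59)))), 43) = Add(Mul(-35, Add(2, Rational(1, 177))), 43) = Add(Mul(-35, Rational(355, 177)), 43) = Add(Rational(-12425, 177), 43) = Rational(-4814, 177)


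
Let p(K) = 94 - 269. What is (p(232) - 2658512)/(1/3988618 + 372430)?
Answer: -10604486824566/1485481001741 ≈ -7.1388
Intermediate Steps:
p(K) = -175
(p(232) - 2658512)/(1/3988618 + 372430) = (-175 - 2658512)/(1/3988618 + 372430) = -2658687/(1/3988618 + 372430) = -2658687/1485481001741/3988618 = -2658687*3988618/1485481001741 = -10604486824566/1485481001741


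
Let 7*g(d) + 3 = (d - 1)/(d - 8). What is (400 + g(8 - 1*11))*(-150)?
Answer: -4615650/77 ≈ -59944.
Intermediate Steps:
g(d) = -3/7 + (-1 + d)/(7*(-8 + d)) (g(d) = -3/7 + ((d - 1)/(d - 8))/7 = -3/7 + ((-1 + d)/(-8 + d))/7 = -3/7 + (-1 + d)/(7*(-8 + d)))
(400 + g(8 - 1*11))*(-150) = (400 + (23 - 2*(8 - 1*11))/(7*(-8 + (8 - 1*11))))*(-150) = (400 + (23 - 2*(8 - 11))/(7*(-8 + (8 - 11))))*(-150) = (400 + (23 - 2*(-3))/(7*(-8 - 3)))*(-150) = (400 + (1/7)*(23 + 6)/(-11))*(-150) = (400 + (1/7)*(-1/11)*29)*(-150) = (400 - 29/77)*(-150) = (30771/77)*(-150) = -4615650/77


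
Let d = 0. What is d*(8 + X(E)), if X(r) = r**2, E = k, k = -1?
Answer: 0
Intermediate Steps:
E = -1
d*(8 + X(E)) = 0*(8 + (-1)**2) = 0*(8 + 1) = 0*9 = 0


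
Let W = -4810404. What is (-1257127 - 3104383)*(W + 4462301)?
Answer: 1518254715530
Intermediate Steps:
(-1257127 - 3104383)*(W + 4462301) = (-1257127 - 3104383)*(-4810404 + 4462301) = -4361510*(-348103) = 1518254715530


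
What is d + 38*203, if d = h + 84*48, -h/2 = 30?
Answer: 11686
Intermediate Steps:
h = -60 (h = -2*30 = -60)
d = 3972 (d = -60 + 84*48 = -60 + 4032 = 3972)
d + 38*203 = 3972 + 38*203 = 3972 + 7714 = 11686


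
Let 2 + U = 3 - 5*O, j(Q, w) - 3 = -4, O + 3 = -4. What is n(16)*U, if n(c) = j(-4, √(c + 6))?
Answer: -36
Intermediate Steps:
O = -7 (O = -3 - 4 = -7)
j(Q, w) = -1 (j(Q, w) = 3 - 4 = -1)
n(c) = -1
U = 36 (U = -2 + (3 - 5*(-7)) = -2 + (3 + 35) = -2 + 38 = 36)
n(16)*U = -1*36 = -36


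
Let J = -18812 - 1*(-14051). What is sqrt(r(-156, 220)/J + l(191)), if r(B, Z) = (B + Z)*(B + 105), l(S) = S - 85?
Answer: sqrt(507930)/69 ≈ 10.329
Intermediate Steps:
l(S) = -85 + S
r(B, Z) = (105 + B)*(B + Z) (r(B, Z) = (B + Z)*(105 + B) = (105 + B)*(B + Z))
J = -4761 (J = -18812 + 14051 = -4761)
sqrt(r(-156, 220)/J + l(191)) = sqrt(((-156)**2 + 105*(-156) + 105*220 - 156*220)/(-4761) + (-85 + 191)) = sqrt((24336 - 16380 + 23100 - 34320)*(-1/4761) + 106) = sqrt(-3264*(-1/4761) + 106) = sqrt(1088/1587 + 106) = sqrt(169310/1587) = sqrt(507930)/69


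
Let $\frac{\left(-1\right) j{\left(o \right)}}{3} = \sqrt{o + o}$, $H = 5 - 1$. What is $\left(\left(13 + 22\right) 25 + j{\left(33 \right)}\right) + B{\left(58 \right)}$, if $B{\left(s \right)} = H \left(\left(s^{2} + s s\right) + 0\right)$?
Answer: $27787 - 3 \sqrt{66} \approx 27763.0$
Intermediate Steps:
$H = 4$ ($H = 5 - 1 = 4$)
$B{\left(s \right)} = 8 s^{2}$ ($B{\left(s \right)} = 4 \left(\left(s^{2} + s s\right) + 0\right) = 4 \left(\left(s^{2} + s^{2}\right) + 0\right) = 4 \left(2 s^{2} + 0\right) = 4 \cdot 2 s^{2} = 8 s^{2}$)
$j{\left(o \right)} = - 3 \sqrt{2} \sqrt{o}$ ($j{\left(o \right)} = - 3 \sqrt{o + o} = - 3 \sqrt{2 o} = - 3 \sqrt{2} \sqrt{o}$)
$\left(\left(13 + 22\right) 25 + j{\left(33 \right)}\right) + B{\left(58 \right)} = \left(\left(13 + 22\right) 25 - 3 \sqrt{2} \sqrt{33}\right) + 8 \cdot 58^{2} = \left(35 \cdot 25 - 3 \sqrt{66}\right) + 8 \cdot 3364 = \left(875 - 3 \sqrt{66}\right) + 26912 = 27787 - 3 \sqrt{66}$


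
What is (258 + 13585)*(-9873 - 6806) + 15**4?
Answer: -230836772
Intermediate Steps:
(258 + 13585)*(-9873 - 6806) + 15**4 = 13843*(-16679) + 50625 = -230887397 + 50625 = -230836772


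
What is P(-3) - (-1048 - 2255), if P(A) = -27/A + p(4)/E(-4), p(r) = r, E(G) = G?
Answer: 3311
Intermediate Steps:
P(A) = -1 - 27/A (P(A) = -27/A + 4/(-4) = -27/A + 4*(-¼) = -27/A - 1 = -1 - 27/A)
P(-3) - (-1048 - 2255) = (-27 - 1*(-3))/(-3) - (-1048 - 2255) = -(-27 + 3)/3 - 1*(-3303) = -⅓*(-24) + 3303 = 8 + 3303 = 3311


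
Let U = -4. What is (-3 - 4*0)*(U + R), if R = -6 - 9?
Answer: 57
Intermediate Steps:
R = -15
(-3 - 4*0)*(U + R) = (-3 - 4*0)*(-4 - 15) = (-3 + 0)*(-19) = -3*(-19) = 57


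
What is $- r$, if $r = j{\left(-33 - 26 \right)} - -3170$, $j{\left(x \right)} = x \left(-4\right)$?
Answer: $-3406$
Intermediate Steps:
$j{\left(x \right)} = - 4 x$
$r = 3406$ ($r = - 4 \left(-33 - 26\right) - -3170 = - 4 \left(-33 - 26\right) + 3170 = \left(-4\right) \left(-59\right) + 3170 = 236 + 3170 = 3406$)
$- r = \left(-1\right) 3406 = -3406$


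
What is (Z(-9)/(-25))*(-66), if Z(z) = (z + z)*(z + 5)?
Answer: 4752/25 ≈ 190.08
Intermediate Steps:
Z(z) = 2*z*(5 + z) (Z(z) = (2*z)*(5 + z) = 2*z*(5 + z))
(Z(-9)/(-25))*(-66) = ((2*(-9)*(5 - 9))/(-25))*(-66) = -2*(-9)*(-4)/25*(-66) = -1/25*72*(-66) = -72/25*(-66) = 4752/25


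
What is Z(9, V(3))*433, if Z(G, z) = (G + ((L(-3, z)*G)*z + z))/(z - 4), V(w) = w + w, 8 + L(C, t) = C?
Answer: -250707/2 ≈ -1.2535e+5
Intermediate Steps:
L(C, t) = -8 + C
V(w) = 2*w
Z(G, z) = (G + z - 11*G*z)/(-4 + z) (Z(G, z) = (G + (((-8 - 3)*G)*z + z))/(z - 4) = (G + ((-11*G)*z + z))/(-4 + z) = (G + (-11*G*z + z))/(-4 + z) = (G + (z - 11*G*z))/(-4 + z) = (G + z - 11*G*z)/(-4 + z))
Z(9, V(3))*433 = ((9 + 2*3 - 11*9*2*3)/(-4 + 2*3))*433 = ((9 + 6 - 11*9*6)/(-4 + 6))*433 = ((9 + 6 - 594)/2)*433 = ((½)*(-579))*433 = -579/2*433 = -250707/2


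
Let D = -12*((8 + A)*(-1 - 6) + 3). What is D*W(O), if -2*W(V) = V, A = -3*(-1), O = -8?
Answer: 3552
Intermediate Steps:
A = 3
W(V) = -V/2
D = 888 (D = -12*((8 + 3)*(-1 - 6) + 3) = -12*(11*(-7) + 3) = -12*(-77 + 3) = -12*(-74) = 888)
D*W(O) = 888*(-½*(-8)) = 888*4 = 3552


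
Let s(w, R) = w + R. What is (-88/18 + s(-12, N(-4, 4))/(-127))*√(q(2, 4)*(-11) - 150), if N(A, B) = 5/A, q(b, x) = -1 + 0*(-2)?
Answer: -21875*I*√139/4572 ≈ -56.409*I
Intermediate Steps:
q(b, x) = -1 (q(b, x) = -1 + 0 = -1)
s(w, R) = R + w
(-88/18 + s(-12, N(-4, 4))/(-127))*√(q(2, 4)*(-11) - 150) = (-88/18 + (5/(-4) - 12)/(-127))*√(-1*(-11) - 150) = (-88*1/18 + (5*(-¼) - 12)*(-1/127))*√(11 - 150) = (-44/9 + (-5/4 - 12)*(-1/127))*√(-139) = (-44/9 - 53/4*(-1/127))*(I*√139) = (-44/9 + 53/508)*(I*√139) = -21875*I*√139/4572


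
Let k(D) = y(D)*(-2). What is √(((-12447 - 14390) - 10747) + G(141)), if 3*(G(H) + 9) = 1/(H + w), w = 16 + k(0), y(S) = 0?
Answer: I*√8339668242/471 ≈ 193.89*I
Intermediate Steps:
k(D) = 0 (k(D) = 0*(-2) = 0)
w = 16 (w = 16 + 0 = 16)
G(H) = -9 + 1/(3*(16 + H)) (G(H) = -9 + 1/(3*(H + 16)) = -9 + 1/(3*(16 + H)))
√(((-12447 - 14390) - 10747) + G(141)) = √(((-12447 - 14390) - 10747) + (-431 - 27*141)/(3*(16 + 141))) = √((-26837 - 10747) + (⅓)*(-431 - 3807)/157) = √(-37584 + (⅓)*(1/157)*(-4238)) = √(-37584 - 4238/471) = √(-17706302/471) = I*√8339668242/471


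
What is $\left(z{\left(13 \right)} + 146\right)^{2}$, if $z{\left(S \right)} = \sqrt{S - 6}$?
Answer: $\left(146 + \sqrt{7}\right)^{2} \approx 22096.0$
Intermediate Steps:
$z{\left(S \right)} = \sqrt{-6 + S}$
$\left(z{\left(13 \right)} + 146\right)^{2} = \left(\sqrt{-6 + 13} + 146\right)^{2} = \left(\sqrt{7} + 146\right)^{2} = \left(146 + \sqrt{7}\right)^{2}$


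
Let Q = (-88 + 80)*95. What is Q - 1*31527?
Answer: -32287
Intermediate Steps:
Q = -760 (Q = -8*95 = -760)
Q - 1*31527 = -760 - 1*31527 = -760 - 31527 = -32287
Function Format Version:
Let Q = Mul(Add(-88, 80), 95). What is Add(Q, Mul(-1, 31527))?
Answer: -32287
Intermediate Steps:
Q = -760 (Q = Mul(-8, 95) = -760)
Add(Q, Mul(-1, 31527)) = Add(-760, Mul(-1, 31527)) = Add(-760, -31527) = -32287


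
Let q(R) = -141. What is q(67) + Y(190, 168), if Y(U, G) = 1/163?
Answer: -22982/163 ≈ -140.99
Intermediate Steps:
Y(U, G) = 1/163
q(67) + Y(190, 168) = -141 + 1/163 = -22982/163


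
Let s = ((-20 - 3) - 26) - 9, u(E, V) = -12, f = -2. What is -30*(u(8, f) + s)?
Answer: 2100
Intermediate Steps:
s = -58 (s = (-23 - 26) - 9 = -49 - 9 = -58)
-30*(u(8, f) + s) = -30*(-12 - 58) = -30*(-70) = 2100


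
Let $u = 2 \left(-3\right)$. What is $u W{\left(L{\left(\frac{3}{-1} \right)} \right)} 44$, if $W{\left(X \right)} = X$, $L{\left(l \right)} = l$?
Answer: $792$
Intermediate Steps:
$u = -6$
$u W{\left(L{\left(\frac{3}{-1} \right)} \right)} 44 = - 6 \frac{3}{-1} \cdot 44 = - 6 \cdot 3 \left(-1\right) 44 = \left(-6\right) \left(-3\right) 44 = 18 \cdot 44 = 792$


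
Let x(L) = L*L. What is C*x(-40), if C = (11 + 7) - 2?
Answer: 25600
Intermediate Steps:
x(L) = L**2
C = 16 (C = 18 - 2 = 16)
C*x(-40) = 16*(-40)**2 = 16*1600 = 25600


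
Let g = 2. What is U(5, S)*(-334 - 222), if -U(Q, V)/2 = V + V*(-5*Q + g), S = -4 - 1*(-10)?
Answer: -146784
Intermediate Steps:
S = 6 (S = -4 + 10 = 6)
U(Q, V) = -2*V - 2*V*(2 - 5*Q) (U(Q, V) = -2*(V + V*(-5*Q + 2)) = -2*(V + V*(2 - 5*Q)) = -2*V - 2*V*(2 - 5*Q))
U(5, S)*(-334 - 222) = (2*6*(-3 + 5*5))*(-334 - 222) = (2*6*(-3 + 25))*(-556) = (2*6*22)*(-556) = 264*(-556) = -146784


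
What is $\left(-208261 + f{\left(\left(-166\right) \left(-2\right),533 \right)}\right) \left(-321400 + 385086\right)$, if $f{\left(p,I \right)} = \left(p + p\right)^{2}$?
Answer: $14815592610$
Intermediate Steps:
$f{\left(p,I \right)} = 4 p^{2}$ ($f{\left(p,I \right)} = \left(2 p\right)^{2} = 4 p^{2}$)
$\left(-208261 + f{\left(\left(-166\right) \left(-2\right),533 \right)}\right) \left(-321400 + 385086\right) = \left(-208261 + 4 \left(\left(-166\right) \left(-2\right)\right)^{2}\right) \left(-321400 + 385086\right) = \left(-208261 + 4 \cdot 332^{2}\right) 63686 = \left(-208261 + 4 \cdot 110224\right) 63686 = \left(-208261 + 440896\right) 63686 = 232635 \cdot 63686 = 14815592610$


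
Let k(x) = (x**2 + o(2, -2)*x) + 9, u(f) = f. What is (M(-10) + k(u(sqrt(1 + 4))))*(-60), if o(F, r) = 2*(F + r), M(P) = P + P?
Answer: 360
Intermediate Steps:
M(P) = 2*P
o(F, r) = 2*F + 2*r
k(x) = 9 + x**2 (k(x) = (x**2 + (2*2 + 2*(-2))*x) + 9 = (x**2 + (4 - 4)*x) + 9 = (x**2 + 0*x) + 9 = (x**2 + 0) + 9 = x**2 + 9 = 9 + x**2)
(M(-10) + k(u(sqrt(1 + 4))))*(-60) = (2*(-10) + (9 + (sqrt(1 + 4))**2))*(-60) = (-20 + (9 + (sqrt(5))**2))*(-60) = (-20 + (9 + 5))*(-60) = (-20 + 14)*(-60) = -6*(-60) = 360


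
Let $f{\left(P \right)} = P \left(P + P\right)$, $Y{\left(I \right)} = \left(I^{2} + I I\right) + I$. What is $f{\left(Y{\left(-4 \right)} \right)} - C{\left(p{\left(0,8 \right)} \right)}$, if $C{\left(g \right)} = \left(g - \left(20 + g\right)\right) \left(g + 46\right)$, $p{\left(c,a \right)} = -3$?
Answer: $2428$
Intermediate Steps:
$C{\left(g \right)} = -920 - 20 g$ ($C{\left(g \right)} = - 20 \left(46 + g\right) = -920 - 20 g$)
$Y{\left(I \right)} = I + 2 I^{2}$ ($Y{\left(I \right)} = \left(I^{2} + I^{2}\right) + I = 2 I^{2} + I = I + 2 I^{2}$)
$f{\left(P \right)} = 2 P^{2}$ ($f{\left(P \right)} = P 2 P = 2 P^{2}$)
$f{\left(Y{\left(-4 \right)} \right)} - C{\left(p{\left(0,8 \right)} \right)} = 2 \left(- 4 \left(1 + 2 \left(-4\right)\right)\right)^{2} - \left(-920 - -60\right) = 2 \left(- 4 \left(1 - 8\right)\right)^{2} - \left(-920 + 60\right) = 2 \left(\left(-4\right) \left(-7\right)\right)^{2} - -860 = 2 \cdot 28^{2} + 860 = 2 \cdot 784 + 860 = 1568 + 860 = 2428$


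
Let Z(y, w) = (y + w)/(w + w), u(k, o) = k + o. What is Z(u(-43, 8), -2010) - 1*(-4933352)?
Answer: 3966415417/804 ≈ 4.9334e+6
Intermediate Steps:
Z(y, w) = (w + y)/(2*w) (Z(y, w) = (w + y)/((2*w)) = (w + y)*(1/(2*w)) = (w + y)/(2*w))
Z(u(-43, 8), -2010) - 1*(-4933352) = (½)*(-2010 + (-43 + 8))/(-2010) - 1*(-4933352) = (½)*(-1/2010)*(-2010 - 35) + 4933352 = (½)*(-1/2010)*(-2045) + 4933352 = 409/804 + 4933352 = 3966415417/804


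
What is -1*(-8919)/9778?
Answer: 8919/9778 ≈ 0.91215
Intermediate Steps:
-1*(-8919)/9778 = 8919*(1/9778) = 8919/9778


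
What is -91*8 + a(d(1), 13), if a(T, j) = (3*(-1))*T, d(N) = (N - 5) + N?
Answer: -719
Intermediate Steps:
d(N) = -5 + 2*N (d(N) = (-5 + N) + N = -5 + 2*N)
a(T, j) = -3*T
-91*8 + a(d(1), 13) = -91*8 - 3*(-5 + 2*1) = -728 - 3*(-5 + 2) = -728 - 3*(-3) = -728 + 9 = -719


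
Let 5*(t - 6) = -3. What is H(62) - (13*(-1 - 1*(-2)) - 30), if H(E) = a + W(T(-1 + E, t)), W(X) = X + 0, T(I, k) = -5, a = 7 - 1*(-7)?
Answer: 26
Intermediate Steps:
a = 14 (a = 7 + 7 = 14)
t = 27/5 (t = 6 + (1/5)*(-3) = 6 - 3/5 = 27/5 ≈ 5.4000)
W(X) = X
H(E) = 9 (H(E) = 14 - 5 = 9)
H(62) - (13*(-1 - 1*(-2)) - 30) = 9 - (13*(-1 - 1*(-2)) - 30) = 9 - (13*(-1 + 2) - 30) = 9 - (13*1 - 30) = 9 - (13 - 30) = 9 - 1*(-17) = 9 + 17 = 26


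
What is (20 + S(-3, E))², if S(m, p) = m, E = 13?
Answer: 289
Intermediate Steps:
(20 + S(-3, E))² = (20 - 3)² = 17² = 289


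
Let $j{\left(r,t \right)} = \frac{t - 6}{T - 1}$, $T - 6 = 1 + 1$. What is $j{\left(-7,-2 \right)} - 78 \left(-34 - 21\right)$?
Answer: $\frac{30022}{7} \approx 4288.9$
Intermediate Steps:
$T = 8$ ($T = 6 + \left(1 + 1\right) = 6 + 2 = 8$)
$j{\left(r,t \right)} = - \frac{6}{7} + \frac{t}{7}$ ($j{\left(r,t \right)} = \frac{t - 6}{8 - 1} = \frac{-6 + t}{7} = \left(-6 + t\right) \frac{1}{7} = - \frac{6}{7} + \frac{t}{7}$)
$j{\left(-7,-2 \right)} - 78 \left(-34 - 21\right) = \left(- \frac{6}{7} + \frac{1}{7} \left(-2\right)\right) - 78 \left(-34 - 21\right) = \left(- \frac{6}{7} - \frac{2}{7}\right) - 78 \left(-34 - 21\right) = - \frac{8}{7} - -4290 = - \frac{8}{7} + 4290 = \frac{30022}{7}$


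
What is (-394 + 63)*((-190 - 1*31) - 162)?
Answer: 126773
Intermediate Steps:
(-394 + 63)*((-190 - 1*31) - 162) = -331*((-190 - 31) - 162) = -331*(-221 - 162) = -331*(-383) = 126773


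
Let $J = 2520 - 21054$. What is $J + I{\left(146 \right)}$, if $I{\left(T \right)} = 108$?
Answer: $-18426$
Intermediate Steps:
$J = -18534$
$J + I{\left(146 \right)} = -18534 + 108 = -18426$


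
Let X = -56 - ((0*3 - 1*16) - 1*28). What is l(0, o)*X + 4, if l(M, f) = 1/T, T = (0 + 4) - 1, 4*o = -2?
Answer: 0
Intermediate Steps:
o = -1/2 (o = (1/4)*(-2) = -1/2 ≈ -0.50000)
T = 3 (T = 4 - 1 = 3)
l(M, f) = 1/3
X = -12 (X = -56 - ((0 - 16) - 28) = -56 - (-16 - 28) = -56 - 1*(-44) = -56 + 44 = -12)
l(0, o)*X + 4 = (1/3)*(-12) + 4 = -4 + 4 = 0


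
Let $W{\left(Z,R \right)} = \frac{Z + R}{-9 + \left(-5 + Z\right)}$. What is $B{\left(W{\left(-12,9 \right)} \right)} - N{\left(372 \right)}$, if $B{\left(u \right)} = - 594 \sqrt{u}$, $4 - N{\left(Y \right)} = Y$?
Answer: $368 - \frac{297 \sqrt{78}}{13} \approx 166.23$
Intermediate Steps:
$N{\left(Y \right)} = 4 - Y$
$W{\left(Z,R \right)} = \frac{R + Z}{-14 + Z}$
$B{\left(W{\left(-12,9 \right)} \right)} - N{\left(372 \right)} = - 594 \sqrt{\frac{9 - 12}{-14 - 12}} - \left(4 - 372\right) = - 594 \sqrt{\frac{1}{-26} \left(-3\right)} - \left(4 - 372\right) = - 594 \sqrt{\left(- \frac{1}{26}\right) \left(-3\right)} - -368 = - 594 \sqrt{\frac{3}{26}} + 368 = - 594 \frac{\sqrt{78}}{26} + 368 = - \frac{297 \sqrt{78}}{13} + 368 = 368 - \frac{297 \sqrt{78}}{13}$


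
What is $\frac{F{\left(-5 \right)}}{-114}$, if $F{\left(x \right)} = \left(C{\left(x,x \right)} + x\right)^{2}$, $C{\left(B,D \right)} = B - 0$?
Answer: $- \frac{50}{57} \approx -0.87719$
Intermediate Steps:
$C{\left(B,D \right)} = B$ ($C{\left(B,D \right)} = B + 0 = B$)
$F{\left(x \right)} = 4 x^{2}$ ($F{\left(x \right)} = \left(x + x\right)^{2} = \left(2 x\right)^{2} = 4 x^{2}$)
$\frac{F{\left(-5 \right)}}{-114} = \frac{4 \left(-5\right)^{2}}{-114} = - \frac{4 \cdot 25}{114} = \left(- \frac{1}{114}\right) 100 = - \frac{50}{57}$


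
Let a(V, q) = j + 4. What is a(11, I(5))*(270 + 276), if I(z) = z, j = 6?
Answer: 5460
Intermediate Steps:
a(V, q) = 10 (a(V, q) = 6 + 4 = 10)
a(11, I(5))*(270 + 276) = 10*(270 + 276) = 10*546 = 5460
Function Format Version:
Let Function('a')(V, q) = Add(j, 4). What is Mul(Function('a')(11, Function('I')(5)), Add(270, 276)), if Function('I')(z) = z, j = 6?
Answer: 5460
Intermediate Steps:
Function('a')(V, q) = 10 (Function('a')(V, q) = Add(6, 4) = 10)
Mul(Function('a')(11, Function('I')(5)), Add(270, 276)) = Mul(10, Add(270, 276)) = Mul(10, 546) = 5460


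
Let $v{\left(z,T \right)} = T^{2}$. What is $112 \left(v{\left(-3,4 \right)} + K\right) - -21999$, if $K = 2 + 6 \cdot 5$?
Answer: $27375$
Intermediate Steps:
$K = 32$ ($K = 2 + 30 = 32$)
$112 \left(v{\left(-3,4 \right)} + K\right) - -21999 = 112 \left(4^{2} + 32\right) - -21999 = 112 \left(16 + 32\right) + 21999 = 112 \cdot 48 + 21999 = 5376 + 21999 = 27375$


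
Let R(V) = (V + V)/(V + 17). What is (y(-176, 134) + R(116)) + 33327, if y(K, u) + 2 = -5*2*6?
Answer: 4424477/133 ≈ 33267.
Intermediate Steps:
y(K, u) = -62 (y(K, u) = -2 - 5*2*6 = -2 - 10*6 = -2 - 60 = -62)
R(V) = 2*V/(17 + V) (R(V) = (2*V)/(17 + V) = 2*V/(17 + V))
(y(-176, 134) + R(116)) + 33327 = (-62 + 2*116/(17 + 116)) + 33327 = (-62 + 2*116/133) + 33327 = (-62 + 2*116*(1/133)) + 33327 = (-62 + 232/133) + 33327 = -8014/133 + 33327 = 4424477/133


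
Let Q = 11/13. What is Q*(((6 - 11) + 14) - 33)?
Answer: -264/13 ≈ -20.308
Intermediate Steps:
Q = 11/13 (Q = 11*(1/13) = 11/13 ≈ 0.84615)
Q*(((6 - 11) + 14) - 33) = 11*(((6 - 11) + 14) - 33)/13 = 11*((-5 + 14) - 33)/13 = 11*(9 - 33)/13 = (11/13)*(-24) = -264/13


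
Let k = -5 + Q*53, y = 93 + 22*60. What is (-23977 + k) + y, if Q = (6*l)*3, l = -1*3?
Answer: -25431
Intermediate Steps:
l = -3
y = 1413 (y = 93 + 1320 = 1413)
Q = -54 (Q = (6*(-3))*3 = -18*3 = -54)
k = -2867 (k = -5 - 54*53 = -5 - 2862 = -2867)
(-23977 + k) + y = (-23977 - 2867) + 1413 = -26844 + 1413 = -25431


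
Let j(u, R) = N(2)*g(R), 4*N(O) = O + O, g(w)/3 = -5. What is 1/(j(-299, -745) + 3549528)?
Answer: 1/3549513 ≈ 2.8173e-7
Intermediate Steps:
g(w) = -15 (g(w) = 3*(-5) = -15)
N(O) = O/2 (N(O) = (O + O)/4 = (2*O)/4 = O/2)
j(u, R) = -15 (j(u, R) = ((½)*2)*(-15) = 1*(-15) = -15)
1/(j(-299, -745) + 3549528) = 1/(-15 + 3549528) = 1/3549513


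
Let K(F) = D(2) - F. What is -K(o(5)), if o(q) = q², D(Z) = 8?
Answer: 17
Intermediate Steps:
K(F) = 8 - F
-K(o(5)) = -(8 - 1*5²) = -(8 - 1*25) = -(8 - 25) = -1*(-17) = 17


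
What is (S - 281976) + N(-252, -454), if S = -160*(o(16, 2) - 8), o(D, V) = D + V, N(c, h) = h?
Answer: -284030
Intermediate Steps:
S = -1600 (S = -160*((16 + 2) - 8) = -160*(18 - 8) = -160*10 = -1600)
(S - 281976) + N(-252, -454) = (-1600 - 281976) - 454 = -283576 - 454 = -284030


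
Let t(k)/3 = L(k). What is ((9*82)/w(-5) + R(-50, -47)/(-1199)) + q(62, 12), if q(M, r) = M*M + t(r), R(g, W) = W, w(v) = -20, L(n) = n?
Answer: 46079239/11990 ≈ 3843.1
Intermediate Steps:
t(k) = 3*k
q(M, r) = M² + 3*r (q(M, r) = M*M + 3*r = M² + 3*r)
((9*82)/w(-5) + R(-50, -47)/(-1199)) + q(62, 12) = ((9*82)/(-20) - 47/(-1199)) + (62² + 3*12) = (738*(-1/20) - 47*(-1/1199)) + (3844 + 36) = (-369/10 + 47/1199) + 3880 = -441961/11990 + 3880 = 46079239/11990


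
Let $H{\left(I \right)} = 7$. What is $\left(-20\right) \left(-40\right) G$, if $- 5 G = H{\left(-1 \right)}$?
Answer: $-1120$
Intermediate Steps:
$G = - \frac{7}{5}$ ($G = \left(- \frac{1}{5}\right) 7 = - \frac{7}{5} \approx -1.4$)
$\left(-20\right) \left(-40\right) G = \left(-20\right) \left(-40\right) \left(- \frac{7}{5}\right) = 800 \left(- \frac{7}{5}\right) = -1120$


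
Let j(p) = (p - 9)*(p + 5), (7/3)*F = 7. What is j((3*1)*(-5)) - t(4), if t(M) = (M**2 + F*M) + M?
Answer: 208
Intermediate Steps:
F = 3 (F = (3/7)*7 = 3)
t(M) = M**2 + 4*M (t(M) = (M**2 + 3*M) + M = M**2 + 4*M)
j(p) = (-9 + p)*(5 + p)
j((3*1)*(-5)) - t(4) = (-45 + ((3*1)*(-5))**2 - 4*3*1*(-5)) - 4*(4 + 4) = (-45 + (3*(-5))**2 - 12*(-5)) - 4*8 = (-45 + (-15)**2 - 4*(-15)) - 1*32 = (-45 + 225 + 60) - 32 = 240 - 32 = 208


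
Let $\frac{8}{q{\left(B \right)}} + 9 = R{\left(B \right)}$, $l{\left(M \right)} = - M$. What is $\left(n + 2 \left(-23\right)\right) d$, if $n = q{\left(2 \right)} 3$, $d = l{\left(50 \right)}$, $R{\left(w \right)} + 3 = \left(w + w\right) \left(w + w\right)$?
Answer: $2000$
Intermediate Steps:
$R{\left(w \right)} = -3 + 4 w^{2}$ ($R{\left(w \right)} = -3 + \left(w + w\right) \left(w + w\right) = -3 + 2 w 2 w = -3 + 4 w^{2}$)
$d = -50$ ($d = \left(-1\right) 50 = -50$)
$q{\left(B \right)} = \frac{8}{-12 + 4 B^{2}}$ ($q{\left(B \right)} = \frac{8}{-9 + \left(-3 + 4 B^{2}\right)} = \frac{8}{-12 + 4 B^{2}}$)
$n = 6$ ($n = \frac{2}{-3 + 2^{2}} \cdot 3 = \frac{2}{-3 + 4} \cdot 3 = \frac{2}{1} \cdot 3 = 2 \cdot 1 \cdot 3 = 2 \cdot 3 = 6$)
$\left(n + 2 \left(-23\right)\right) d = \left(6 + 2 \left(-23\right)\right) \left(-50\right) = \left(6 - 46\right) \left(-50\right) = \left(-40\right) \left(-50\right) = 2000$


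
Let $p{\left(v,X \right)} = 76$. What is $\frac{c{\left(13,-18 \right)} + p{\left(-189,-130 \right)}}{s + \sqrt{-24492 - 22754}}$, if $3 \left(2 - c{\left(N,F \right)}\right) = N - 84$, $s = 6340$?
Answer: $\frac{966850}{60364269} - \frac{305 i \sqrt{47246}}{120728538} \approx 0.016017 - 0.00054913 i$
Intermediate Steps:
$c{\left(N,F \right)} = 30 - \frac{N}{3}$ ($c{\left(N,F \right)} = 2 - \frac{N - 84}{3} = 2 - \frac{-84 + N}{3} = 2 - \left(-28 + \frac{N}{3}\right) = 30 - \frac{N}{3}$)
$\frac{c{\left(13,-18 \right)} + p{\left(-189,-130 \right)}}{s + \sqrt{-24492 - 22754}} = \frac{\left(30 - \frac{13}{3}\right) + 76}{6340 + \sqrt{-24492 - 22754}} = \frac{\left(30 - \frac{13}{3}\right) + 76}{6340 + \sqrt{-47246}} = \frac{\frac{77}{3} + 76}{6340 + i \sqrt{47246}} = \frac{305}{3 \left(6340 + i \sqrt{47246}\right)}$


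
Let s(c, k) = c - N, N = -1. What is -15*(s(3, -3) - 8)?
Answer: 60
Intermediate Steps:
s(c, k) = 1 + c (s(c, k) = c - 1*(-1) = c + 1 = 1 + c)
-15*(s(3, -3) - 8) = -15*((1 + 3) - 8) = -15*(4 - 8) = -15*(-4) = 60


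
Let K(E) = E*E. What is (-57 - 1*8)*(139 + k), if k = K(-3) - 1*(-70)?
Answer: -14170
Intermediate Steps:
K(E) = E²
k = 79 (k = (-3)² - 1*(-70) = 9 + 70 = 79)
(-57 - 1*8)*(139 + k) = (-57 - 1*8)*(139 + 79) = (-57 - 8)*218 = -65*218 = -14170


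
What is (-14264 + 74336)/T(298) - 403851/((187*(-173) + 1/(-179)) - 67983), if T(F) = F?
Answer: 550211272353/2676008263 ≈ 205.61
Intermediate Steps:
(-14264 + 74336)/T(298) - 403851/((187*(-173) + 1/(-179)) - 67983) = (-14264 + 74336)/298 - 403851/((187*(-173) + 1/(-179)) - 67983) = 60072*(1/298) - 403851/((-32351 - 1/179) - 67983) = 30036/149 - 403851/(-5790830/179 - 67983) = 30036/149 - 403851/(-17959787/179) = 30036/149 - 403851*(-179/17959787) = 30036/149 + 72289329/17959787 = 550211272353/2676008263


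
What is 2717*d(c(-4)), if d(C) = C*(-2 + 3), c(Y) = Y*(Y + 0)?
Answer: 43472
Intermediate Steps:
c(Y) = Y² (c(Y) = Y*Y = Y²)
d(C) = C (d(C) = C*1 = C)
2717*d(c(-4)) = 2717*(-4)² = 2717*16 = 43472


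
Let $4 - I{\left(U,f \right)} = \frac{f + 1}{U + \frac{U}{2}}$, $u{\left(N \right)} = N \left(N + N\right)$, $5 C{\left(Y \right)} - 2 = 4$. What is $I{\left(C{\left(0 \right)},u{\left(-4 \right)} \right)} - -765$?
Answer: $\frac{2252}{3} \approx 750.67$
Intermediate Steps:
$C{\left(Y \right)} = \frac{6}{5}$ ($C{\left(Y \right)} = \frac{2}{5} + \frac{1}{5} \cdot 4 = \frac{2}{5} + \frac{4}{5} = \frac{6}{5}$)
$u{\left(N \right)} = 2 N^{2}$ ($u{\left(N \right)} = N 2 N = 2 N^{2}$)
$I{\left(U,f \right)} = 4 - \frac{2 \left(1 + f\right)}{3 U}$ ($I{\left(U,f \right)} = 4 - \frac{f + 1}{U + \frac{U}{2}} = 4 - \frac{1 + f}{U + U \frac{1}{2}} = 4 - \frac{1 + f}{U + \frac{U}{2}} = 4 - \frac{1 + f}{\frac{3}{2} U} = 4 - \left(1 + f\right) \frac{2}{3 U} = 4 - \frac{2 \left(1 + f\right)}{3 U}$)
$I{\left(C{\left(0 \right)},u{\left(-4 \right)} \right)} - -765 = \frac{2 \left(-1 - 2 \left(-4\right)^{2} + 6 \cdot \frac{6}{5}\right)}{3 \cdot \frac{6}{5}} - -765 = \frac{2}{3} \cdot \frac{5}{6} \left(-1 - 2 \cdot 16 + \frac{36}{5}\right) + 765 = \frac{2}{3} \cdot \frac{5}{6} \left(-1 - 32 + \frac{36}{5}\right) + 765 = \frac{2}{3} \cdot \frac{5}{6} \left(- \frac{129}{5}\right) + 765 = - \frac{43}{3} + 765 = \frac{2252}{3}$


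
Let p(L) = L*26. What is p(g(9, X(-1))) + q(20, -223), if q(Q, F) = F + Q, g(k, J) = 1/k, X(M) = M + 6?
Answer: -1801/9 ≈ -200.11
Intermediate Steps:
X(M) = 6 + M
p(L) = 26*L
p(g(9, X(-1))) + q(20, -223) = 26/9 + (-223 + 20) = 26*(1/9) - 203 = 26/9 - 203 = -1801/9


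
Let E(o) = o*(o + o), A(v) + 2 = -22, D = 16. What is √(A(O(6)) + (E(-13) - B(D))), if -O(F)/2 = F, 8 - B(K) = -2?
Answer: 4*√19 ≈ 17.436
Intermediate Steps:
B(K) = 10 (B(K) = 8 - 1*(-2) = 8 + 2 = 10)
O(F) = -2*F
A(v) = -24 (A(v) = -2 - 22 = -24)
E(o) = 2*o² (E(o) = o*(2*o) = 2*o²)
√(A(O(6)) + (E(-13) - B(D))) = √(-24 + (2*(-13)² - 1*10)) = √(-24 + (2*169 - 10)) = √(-24 + (338 - 10)) = √(-24 + 328) = √304 = 4*√19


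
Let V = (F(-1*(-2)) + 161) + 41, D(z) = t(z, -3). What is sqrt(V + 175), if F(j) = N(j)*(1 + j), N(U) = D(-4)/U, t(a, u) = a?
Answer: sqrt(371) ≈ 19.261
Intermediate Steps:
D(z) = z
N(U) = -4/U
F(j) = -4*(1 + j)/j (F(j) = (-4/j)*(1 + j) = -4*(1 + j)/j)
V = 196 (V = ((-4 - 4/((-1*(-2)))) + 161) + 41 = ((-4 - 4/2) + 161) + 41 = ((-4 - 4*1/2) + 161) + 41 = ((-4 - 2) + 161) + 41 = (-6 + 161) + 41 = 155 + 41 = 196)
sqrt(V + 175) = sqrt(196 + 175) = sqrt(371)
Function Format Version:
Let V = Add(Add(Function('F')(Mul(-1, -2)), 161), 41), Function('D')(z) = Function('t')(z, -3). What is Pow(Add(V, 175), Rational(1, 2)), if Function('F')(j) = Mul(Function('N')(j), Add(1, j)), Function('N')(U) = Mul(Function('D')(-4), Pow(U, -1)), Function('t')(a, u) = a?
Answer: Pow(371, Rational(1, 2)) ≈ 19.261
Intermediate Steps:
Function('D')(z) = z
Function('N')(U) = Mul(-4, Pow(U, -1))
Function('F')(j) = Mul(-4, Pow(j, -1), Add(1, j)) (Function('F')(j) = Mul(Mul(-4, Pow(j, -1)), Add(1, j)) = Mul(-4, Pow(j, -1), Add(1, j)))
V = 196 (V = Add(Add(Add(-4, Mul(-4, Pow(Mul(-1, -2), -1))), 161), 41) = Add(Add(Add(-4, Mul(-4, Pow(2, -1))), 161), 41) = Add(Add(Add(-4, Mul(-4, Rational(1, 2))), 161), 41) = Add(Add(Add(-4, -2), 161), 41) = Add(Add(-6, 161), 41) = Add(155, 41) = 196)
Pow(Add(V, 175), Rational(1, 2)) = Pow(Add(196, 175), Rational(1, 2)) = Pow(371, Rational(1, 2))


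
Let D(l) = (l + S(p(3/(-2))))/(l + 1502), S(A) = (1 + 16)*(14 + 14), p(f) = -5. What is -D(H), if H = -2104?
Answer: -814/301 ≈ -2.7043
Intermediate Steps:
S(A) = 476 (S(A) = 17*28 = 476)
D(l) = (476 + l)/(1502 + l) (D(l) = (l + 476)/(l + 1502) = (476 + l)/(1502 + l))
-D(H) = -(476 - 2104)/(1502 - 2104) = -(-1628)/(-602) = -(-1)*(-1628)/602 = -1*814/301 = -814/301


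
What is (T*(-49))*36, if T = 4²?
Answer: -28224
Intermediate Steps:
T = 16
(T*(-49))*36 = (16*(-49))*36 = -784*36 = -28224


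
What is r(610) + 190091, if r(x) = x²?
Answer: 562191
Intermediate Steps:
r(610) + 190091 = 610² + 190091 = 372100 + 190091 = 562191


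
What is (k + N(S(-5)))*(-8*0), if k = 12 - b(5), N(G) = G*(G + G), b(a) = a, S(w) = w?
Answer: 0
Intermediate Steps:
N(G) = 2*G² (N(G) = G*(2*G) = 2*G²)
k = 7 (k = 12 - 1*5 = 12 - 5 = 7)
(k + N(S(-5)))*(-8*0) = (7 + 2*(-5)²)*(-8*0) = (7 + 2*25)*0 = (7 + 50)*0 = 57*0 = 0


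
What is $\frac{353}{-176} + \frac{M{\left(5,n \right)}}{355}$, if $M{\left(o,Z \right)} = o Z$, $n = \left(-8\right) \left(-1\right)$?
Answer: $- \frac{23655}{12496} \approx -1.893$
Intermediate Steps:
$n = 8$
$M{\left(o,Z \right)} = Z o$
$\frac{353}{-176} + \frac{M{\left(5,n \right)}}{355} = \frac{353}{-176} + \frac{8 \cdot 5}{355} = 353 \left(- \frac{1}{176}\right) + 40 \cdot \frac{1}{355} = - \frac{353}{176} + \frac{8}{71} = - \frac{23655}{12496}$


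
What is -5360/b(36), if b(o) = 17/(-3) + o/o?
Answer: 8040/7 ≈ 1148.6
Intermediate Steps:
b(o) = -14/3 (b(o) = 17*(-⅓) + 1 = -17/3 + 1 = -14/3)
-5360/b(36) = -5360/(-14/3) = -5360*(-3/14) = 8040/7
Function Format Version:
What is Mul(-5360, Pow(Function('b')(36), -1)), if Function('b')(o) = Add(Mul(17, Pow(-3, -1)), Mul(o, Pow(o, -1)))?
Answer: Rational(8040, 7) ≈ 1148.6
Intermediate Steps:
Function('b')(o) = Rational(-14, 3) (Function('b')(o) = Add(Mul(17, Rational(-1, 3)), 1) = Add(Rational(-17, 3), 1) = Rational(-14, 3))
Mul(-5360, Pow(Function('b')(36), -1)) = Mul(-5360, Pow(Rational(-14, 3), -1)) = Mul(-5360, Rational(-3, 14)) = Rational(8040, 7)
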